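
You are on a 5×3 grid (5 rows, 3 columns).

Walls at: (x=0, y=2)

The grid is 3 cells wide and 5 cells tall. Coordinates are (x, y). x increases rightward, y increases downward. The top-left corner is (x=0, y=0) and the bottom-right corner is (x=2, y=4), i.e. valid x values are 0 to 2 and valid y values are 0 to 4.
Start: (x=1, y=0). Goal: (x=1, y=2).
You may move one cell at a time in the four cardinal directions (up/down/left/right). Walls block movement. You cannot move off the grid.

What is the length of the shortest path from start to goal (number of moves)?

BFS from (x=1, y=0) until reaching (x=1, y=2):
  Distance 0: (x=1, y=0)
  Distance 1: (x=0, y=0), (x=2, y=0), (x=1, y=1)
  Distance 2: (x=0, y=1), (x=2, y=1), (x=1, y=2)  <- goal reached here
One shortest path (2 moves): (x=1, y=0) -> (x=1, y=1) -> (x=1, y=2)

Answer: Shortest path length: 2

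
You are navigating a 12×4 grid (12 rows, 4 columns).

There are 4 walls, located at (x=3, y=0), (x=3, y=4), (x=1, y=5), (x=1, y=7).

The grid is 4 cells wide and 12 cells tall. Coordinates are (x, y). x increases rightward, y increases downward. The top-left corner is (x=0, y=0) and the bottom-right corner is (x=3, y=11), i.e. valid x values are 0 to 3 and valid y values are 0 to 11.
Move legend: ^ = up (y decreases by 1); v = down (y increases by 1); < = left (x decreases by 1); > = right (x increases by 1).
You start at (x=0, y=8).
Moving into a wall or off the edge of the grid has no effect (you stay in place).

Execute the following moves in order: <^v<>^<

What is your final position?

Answer: Final position: (x=0, y=8)

Derivation:
Start: (x=0, y=8)
  < (left): blocked, stay at (x=0, y=8)
  ^ (up): (x=0, y=8) -> (x=0, y=7)
  v (down): (x=0, y=7) -> (x=0, y=8)
  < (left): blocked, stay at (x=0, y=8)
  > (right): (x=0, y=8) -> (x=1, y=8)
  ^ (up): blocked, stay at (x=1, y=8)
  < (left): (x=1, y=8) -> (x=0, y=8)
Final: (x=0, y=8)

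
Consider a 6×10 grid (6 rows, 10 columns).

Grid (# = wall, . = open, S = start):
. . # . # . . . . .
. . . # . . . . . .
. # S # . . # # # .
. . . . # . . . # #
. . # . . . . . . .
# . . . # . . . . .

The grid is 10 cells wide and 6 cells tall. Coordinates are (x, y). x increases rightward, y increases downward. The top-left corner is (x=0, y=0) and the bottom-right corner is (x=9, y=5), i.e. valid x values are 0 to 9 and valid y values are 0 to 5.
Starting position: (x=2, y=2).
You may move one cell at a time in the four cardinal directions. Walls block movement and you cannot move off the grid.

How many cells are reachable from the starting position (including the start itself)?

BFS flood-fill from (x=2, y=2):
  Distance 0: (x=2, y=2)
  Distance 1: (x=2, y=1), (x=2, y=3)
  Distance 2: (x=1, y=1), (x=1, y=3), (x=3, y=3)
  Distance 3: (x=1, y=0), (x=0, y=1), (x=0, y=3), (x=1, y=4), (x=3, y=4)
  Distance 4: (x=0, y=0), (x=0, y=2), (x=0, y=4), (x=4, y=4), (x=1, y=5), (x=3, y=5)
  Distance 5: (x=5, y=4), (x=2, y=5)
  Distance 6: (x=5, y=3), (x=6, y=4), (x=5, y=5)
  Distance 7: (x=5, y=2), (x=6, y=3), (x=7, y=4), (x=6, y=5)
  Distance 8: (x=5, y=1), (x=4, y=2), (x=7, y=3), (x=8, y=4), (x=7, y=5)
  Distance 9: (x=5, y=0), (x=4, y=1), (x=6, y=1), (x=9, y=4), (x=8, y=5)
  Distance 10: (x=6, y=0), (x=7, y=1), (x=9, y=5)
  Distance 11: (x=7, y=0), (x=8, y=1)
  Distance 12: (x=8, y=0), (x=9, y=1)
  Distance 13: (x=9, y=0), (x=9, y=2)
Total reachable: 45 (grid has 46 open cells total)

Answer: Reachable cells: 45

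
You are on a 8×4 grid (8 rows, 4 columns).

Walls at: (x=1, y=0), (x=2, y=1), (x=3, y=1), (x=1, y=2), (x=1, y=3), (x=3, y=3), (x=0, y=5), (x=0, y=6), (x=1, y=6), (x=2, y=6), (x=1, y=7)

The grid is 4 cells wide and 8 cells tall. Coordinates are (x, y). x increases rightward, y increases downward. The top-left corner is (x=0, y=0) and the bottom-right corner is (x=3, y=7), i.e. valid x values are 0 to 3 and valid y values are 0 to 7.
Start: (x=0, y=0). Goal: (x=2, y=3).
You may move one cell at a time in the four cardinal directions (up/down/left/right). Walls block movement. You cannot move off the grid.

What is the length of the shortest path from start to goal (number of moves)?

BFS from (x=0, y=0) until reaching (x=2, y=3):
  Distance 0: (x=0, y=0)
  Distance 1: (x=0, y=1)
  Distance 2: (x=1, y=1), (x=0, y=2)
  Distance 3: (x=0, y=3)
  Distance 4: (x=0, y=4)
  Distance 5: (x=1, y=4)
  Distance 6: (x=2, y=4), (x=1, y=5)
  Distance 7: (x=2, y=3), (x=3, y=4), (x=2, y=5)  <- goal reached here
One shortest path (7 moves): (x=0, y=0) -> (x=0, y=1) -> (x=0, y=2) -> (x=0, y=3) -> (x=0, y=4) -> (x=1, y=4) -> (x=2, y=4) -> (x=2, y=3)

Answer: Shortest path length: 7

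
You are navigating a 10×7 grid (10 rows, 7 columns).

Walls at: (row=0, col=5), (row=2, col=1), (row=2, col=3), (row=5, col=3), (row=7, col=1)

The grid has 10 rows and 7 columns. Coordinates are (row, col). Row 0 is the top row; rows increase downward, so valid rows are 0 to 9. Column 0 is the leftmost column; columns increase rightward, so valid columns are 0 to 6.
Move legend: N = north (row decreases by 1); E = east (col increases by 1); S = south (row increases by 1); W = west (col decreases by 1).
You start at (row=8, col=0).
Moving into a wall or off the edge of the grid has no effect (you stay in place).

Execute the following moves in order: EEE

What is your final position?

Answer: Final position: (row=8, col=3)

Derivation:
Start: (row=8, col=0)
  E (east): (row=8, col=0) -> (row=8, col=1)
  E (east): (row=8, col=1) -> (row=8, col=2)
  E (east): (row=8, col=2) -> (row=8, col=3)
Final: (row=8, col=3)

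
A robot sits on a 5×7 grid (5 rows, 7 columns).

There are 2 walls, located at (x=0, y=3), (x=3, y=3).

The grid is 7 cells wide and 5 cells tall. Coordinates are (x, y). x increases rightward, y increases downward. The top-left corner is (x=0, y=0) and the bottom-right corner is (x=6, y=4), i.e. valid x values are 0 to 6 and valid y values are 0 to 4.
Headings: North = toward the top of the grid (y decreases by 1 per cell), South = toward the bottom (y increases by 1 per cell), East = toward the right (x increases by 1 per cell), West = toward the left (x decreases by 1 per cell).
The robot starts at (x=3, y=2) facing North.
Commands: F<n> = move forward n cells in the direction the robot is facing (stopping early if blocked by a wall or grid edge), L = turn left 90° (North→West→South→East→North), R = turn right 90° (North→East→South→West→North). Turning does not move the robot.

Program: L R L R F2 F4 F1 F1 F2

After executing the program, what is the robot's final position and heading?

Start: (x=3, y=2), facing North
  L: turn left, now facing West
  R: turn right, now facing North
  L: turn left, now facing West
  R: turn right, now facing North
  F2: move forward 2, now at (x=3, y=0)
  F4: move forward 0/4 (blocked), now at (x=3, y=0)
  F1: move forward 0/1 (blocked), now at (x=3, y=0)
  F1: move forward 0/1 (blocked), now at (x=3, y=0)
  F2: move forward 0/2 (blocked), now at (x=3, y=0)
Final: (x=3, y=0), facing North

Answer: Final position: (x=3, y=0), facing North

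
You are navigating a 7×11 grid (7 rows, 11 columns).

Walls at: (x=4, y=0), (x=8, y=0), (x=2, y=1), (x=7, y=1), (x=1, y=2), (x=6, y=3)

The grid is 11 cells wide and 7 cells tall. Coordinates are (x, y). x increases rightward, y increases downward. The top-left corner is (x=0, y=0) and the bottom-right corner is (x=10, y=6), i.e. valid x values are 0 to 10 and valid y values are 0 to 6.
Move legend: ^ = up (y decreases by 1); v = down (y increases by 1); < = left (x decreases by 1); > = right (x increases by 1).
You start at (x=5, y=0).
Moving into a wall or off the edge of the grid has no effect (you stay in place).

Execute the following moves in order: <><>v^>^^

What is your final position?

Start: (x=5, y=0)
  < (left): blocked, stay at (x=5, y=0)
  > (right): (x=5, y=0) -> (x=6, y=0)
  < (left): (x=6, y=0) -> (x=5, y=0)
  > (right): (x=5, y=0) -> (x=6, y=0)
  v (down): (x=6, y=0) -> (x=6, y=1)
  ^ (up): (x=6, y=1) -> (x=6, y=0)
  > (right): (x=6, y=0) -> (x=7, y=0)
  ^ (up): blocked, stay at (x=7, y=0)
  ^ (up): blocked, stay at (x=7, y=0)
Final: (x=7, y=0)

Answer: Final position: (x=7, y=0)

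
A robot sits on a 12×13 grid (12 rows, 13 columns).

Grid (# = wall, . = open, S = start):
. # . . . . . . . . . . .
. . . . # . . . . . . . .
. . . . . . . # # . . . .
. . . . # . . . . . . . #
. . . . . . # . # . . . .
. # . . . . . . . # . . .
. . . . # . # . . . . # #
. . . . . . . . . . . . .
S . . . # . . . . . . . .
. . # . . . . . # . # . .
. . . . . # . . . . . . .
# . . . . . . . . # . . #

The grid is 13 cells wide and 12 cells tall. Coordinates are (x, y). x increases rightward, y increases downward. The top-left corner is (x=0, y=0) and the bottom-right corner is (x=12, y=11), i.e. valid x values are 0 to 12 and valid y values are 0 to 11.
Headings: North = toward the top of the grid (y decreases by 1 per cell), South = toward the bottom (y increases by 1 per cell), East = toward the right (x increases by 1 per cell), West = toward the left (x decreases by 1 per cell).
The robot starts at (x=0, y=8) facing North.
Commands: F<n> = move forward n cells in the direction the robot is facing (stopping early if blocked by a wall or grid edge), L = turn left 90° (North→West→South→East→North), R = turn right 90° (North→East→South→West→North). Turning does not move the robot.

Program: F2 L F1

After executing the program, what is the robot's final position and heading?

Answer: Final position: (x=0, y=6), facing West

Derivation:
Start: (x=0, y=8), facing North
  F2: move forward 2, now at (x=0, y=6)
  L: turn left, now facing West
  F1: move forward 0/1 (blocked), now at (x=0, y=6)
Final: (x=0, y=6), facing West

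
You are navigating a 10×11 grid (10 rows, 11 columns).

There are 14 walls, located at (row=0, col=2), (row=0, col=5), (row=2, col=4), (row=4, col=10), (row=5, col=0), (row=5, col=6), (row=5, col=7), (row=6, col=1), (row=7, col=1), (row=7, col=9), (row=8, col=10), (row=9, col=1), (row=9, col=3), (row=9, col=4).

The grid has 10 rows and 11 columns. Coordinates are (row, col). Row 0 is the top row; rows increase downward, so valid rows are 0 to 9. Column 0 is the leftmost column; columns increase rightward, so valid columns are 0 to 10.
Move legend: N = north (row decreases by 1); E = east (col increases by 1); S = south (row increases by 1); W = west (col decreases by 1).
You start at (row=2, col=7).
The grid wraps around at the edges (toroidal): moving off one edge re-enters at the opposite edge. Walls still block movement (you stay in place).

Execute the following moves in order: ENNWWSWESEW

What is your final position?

Answer: Final position: (row=2, col=6)

Derivation:
Start: (row=2, col=7)
  E (east): (row=2, col=7) -> (row=2, col=8)
  N (north): (row=2, col=8) -> (row=1, col=8)
  N (north): (row=1, col=8) -> (row=0, col=8)
  W (west): (row=0, col=8) -> (row=0, col=7)
  W (west): (row=0, col=7) -> (row=0, col=6)
  S (south): (row=0, col=6) -> (row=1, col=6)
  W (west): (row=1, col=6) -> (row=1, col=5)
  E (east): (row=1, col=5) -> (row=1, col=6)
  S (south): (row=1, col=6) -> (row=2, col=6)
  E (east): (row=2, col=6) -> (row=2, col=7)
  W (west): (row=2, col=7) -> (row=2, col=6)
Final: (row=2, col=6)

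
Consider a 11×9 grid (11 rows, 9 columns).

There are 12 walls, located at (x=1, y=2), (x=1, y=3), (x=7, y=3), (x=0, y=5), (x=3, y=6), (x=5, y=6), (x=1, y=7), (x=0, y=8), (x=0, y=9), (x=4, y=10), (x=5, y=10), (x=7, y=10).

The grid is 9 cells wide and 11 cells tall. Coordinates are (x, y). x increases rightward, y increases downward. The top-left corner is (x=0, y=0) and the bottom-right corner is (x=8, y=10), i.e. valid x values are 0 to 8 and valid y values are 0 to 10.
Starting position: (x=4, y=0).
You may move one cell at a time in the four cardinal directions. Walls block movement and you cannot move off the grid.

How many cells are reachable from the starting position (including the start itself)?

BFS flood-fill from (x=4, y=0):
  Distance 0: (x=4, y=0)
  Distance 1: (x=3, y=0), (x=5, y=0), (x=4, y=1)
  Distance 2: (x=2, y=0), (x=6, y=0), (x=3, y=1), (x=5, y=1), (x=4, y=2)
  Distance 3: (x=1, y=0), (x=7, y=0), (x=2, y=1), (x=6, y=1), (x=3, y=2), (x=5, y=2), (x=4, y=3)
  Distance 4: (x=0, y=0), (x=8, y=0), (x=1, y=1), (x=7, y=1), (x=2, y=2), (x=6, y=2), (x=3, y=3), (x=5, y=3), (x=4, y=4)
  Distance 5: (x=0, y=1), (x=8, y=1), (x=7, y=2), (x=2, y=3), (x=6, y=3), (x=3, y=4), (x=5, y=4), (x=4, y=5)
  Distance 6: (x=0, y=2), (x=8, y=2), (x=2, y=4), (x=6, y=4), (x=3, y=5), (x=5, y=5), (x=4, y=6)
  Distance 7: (x=0, y=3), (x=8, y=3), (x=1, y=4), (x=7, y=4), (x=2, y=5), (x=6, y=5), (x=4, y=7)
  Distance 8: (x=0, y=4), (x=8, y=4), (x=1, y=5), (x=7, y=5), (x=2, y=6), (x=6, y=6), (x=3, y=7), (x=5, y=7), (x=4, y=8)
  Distance 9: (x=8, y=5), (x=1, y=6), (x=7, y=6), (x=2, y=7), (x=6, y=7), (x=3, y=8), (x=5, y=8), (x=4, y=9)
  Distance 10: (x=0, y=6), (x=8, y=6), (x=7, y=7), (x=2, y=8), (x=6, y=8), (x=3, y=9), (x=5, y=9)
  Distance 11: (x=0, y=7), (x=8, y=7), (x=1, y=8), (x=7, y=8), (x=2, y=9), (x=6, y=9), (x=3, y=10)
  Distance 12: (x=8, y=8), (x=1, y=9), (x=7, y=9), (x=2, y=10), (x=6, y=10)
  Distance 13: (x=8, y=9), (x=1, y=10)
  Distance 14: (x=0, y=10), (x=8, y=10)
Total reachable: 87 (grid has 87 open cells total)

Answer: Reachable cells: 87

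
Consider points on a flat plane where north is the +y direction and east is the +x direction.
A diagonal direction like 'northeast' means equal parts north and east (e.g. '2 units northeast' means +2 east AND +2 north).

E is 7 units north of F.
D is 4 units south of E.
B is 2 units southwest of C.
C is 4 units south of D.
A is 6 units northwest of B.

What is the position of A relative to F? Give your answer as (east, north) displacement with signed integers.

Answer: A is at (east=-8, north=3) relative to F.

Derivation:
Place F at the origin (east=0, north=0).
  E is 7 units north of F: delta (east=+0, north=+7); E at (east=0, north=7).
  D is 4 units south of E: delta (east=+0, north=-4); D at (east=0, north=3).
  C is 4 units south of D: delta (east=+0, north=-4); C at (east=0, north=-1).
  B is 2 units southwest of C: delta (east=-2, north=-2); B at (east=-2, north=-3).
  A is 6 units northwest of B: delta (east=-6, north=+6); A at (east=-8, north=3).
Therefore A relative to F: (east=-8, north=3).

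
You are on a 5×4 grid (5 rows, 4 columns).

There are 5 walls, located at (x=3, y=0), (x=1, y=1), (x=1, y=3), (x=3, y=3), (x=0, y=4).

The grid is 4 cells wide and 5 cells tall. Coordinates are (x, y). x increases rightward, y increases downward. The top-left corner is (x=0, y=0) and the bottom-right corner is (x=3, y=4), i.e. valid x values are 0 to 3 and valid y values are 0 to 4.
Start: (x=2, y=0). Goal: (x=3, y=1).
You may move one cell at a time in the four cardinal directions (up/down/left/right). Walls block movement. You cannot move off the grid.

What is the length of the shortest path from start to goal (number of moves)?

BFS from (x=2, y=0) until reaching (x=3, y=1):
  Distance 0: (x=2, y=0)
  Distance 1: (x=1, y=0), (x=2, y=1)
  Distance 2: (x=0, y=0), (x=3, y=1), (x=2, y=2)  <- goal reached here
One shortest path (2 moves): (x=2, y=0) -> (x=2, y=1) -> (x=3, y=1)

Answer: Shortest path length: 2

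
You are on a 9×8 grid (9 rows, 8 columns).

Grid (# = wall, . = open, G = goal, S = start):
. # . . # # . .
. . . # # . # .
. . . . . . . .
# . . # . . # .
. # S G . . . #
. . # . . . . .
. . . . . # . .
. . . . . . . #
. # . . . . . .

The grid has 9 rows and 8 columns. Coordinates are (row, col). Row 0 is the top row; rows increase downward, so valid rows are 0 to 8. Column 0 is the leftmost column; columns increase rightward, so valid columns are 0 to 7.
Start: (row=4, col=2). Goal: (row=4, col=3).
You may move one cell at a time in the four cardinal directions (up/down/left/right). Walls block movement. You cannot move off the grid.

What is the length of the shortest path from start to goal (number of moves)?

BFS from (row=4, col=2) until reaching (row=4, col=3):
  Distance 0: (row=4, col=2)
  Distance 1: (row=3, col=2), (row=4, col=3)  <- goal reached here
One shortest path (1 moves): (row=4, col=2) -> (row=4, col=3)

Answer: Shortest path length: 1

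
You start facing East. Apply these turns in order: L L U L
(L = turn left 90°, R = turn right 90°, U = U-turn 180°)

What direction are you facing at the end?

Answer: Final heading: North

Derivation:
Start: East
  L (left (90° counter-clockwise)) -> North
  L (left (90° counter-clockwise)) -> West
  U (U-turn (180°)) -> East
  L (left (90° counter-clockwise)) -> North
Final: North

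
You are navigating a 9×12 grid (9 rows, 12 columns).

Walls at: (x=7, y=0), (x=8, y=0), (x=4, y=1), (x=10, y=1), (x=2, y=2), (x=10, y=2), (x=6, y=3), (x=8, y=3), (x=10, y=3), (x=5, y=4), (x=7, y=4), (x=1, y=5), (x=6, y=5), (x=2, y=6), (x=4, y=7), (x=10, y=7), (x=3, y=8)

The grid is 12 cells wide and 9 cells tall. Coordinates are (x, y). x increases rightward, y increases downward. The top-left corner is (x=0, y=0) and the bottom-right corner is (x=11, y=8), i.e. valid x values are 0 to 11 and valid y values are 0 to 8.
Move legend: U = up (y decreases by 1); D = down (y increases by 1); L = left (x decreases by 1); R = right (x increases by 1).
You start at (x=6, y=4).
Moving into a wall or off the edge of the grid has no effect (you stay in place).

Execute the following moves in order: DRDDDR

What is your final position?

Start: (x=6, y=4)
  D (down): blocked, stay at (x=6, y=4)
  R (right): blocked, stay at (x=6, y=4)
  [×3]D (down): blocked, stay at (x=6, y=4)
  R (right): blocked, stay at (x=6, y=4)
Final: (x=6, y=4)

Answer: Final position: (x=6, y=4)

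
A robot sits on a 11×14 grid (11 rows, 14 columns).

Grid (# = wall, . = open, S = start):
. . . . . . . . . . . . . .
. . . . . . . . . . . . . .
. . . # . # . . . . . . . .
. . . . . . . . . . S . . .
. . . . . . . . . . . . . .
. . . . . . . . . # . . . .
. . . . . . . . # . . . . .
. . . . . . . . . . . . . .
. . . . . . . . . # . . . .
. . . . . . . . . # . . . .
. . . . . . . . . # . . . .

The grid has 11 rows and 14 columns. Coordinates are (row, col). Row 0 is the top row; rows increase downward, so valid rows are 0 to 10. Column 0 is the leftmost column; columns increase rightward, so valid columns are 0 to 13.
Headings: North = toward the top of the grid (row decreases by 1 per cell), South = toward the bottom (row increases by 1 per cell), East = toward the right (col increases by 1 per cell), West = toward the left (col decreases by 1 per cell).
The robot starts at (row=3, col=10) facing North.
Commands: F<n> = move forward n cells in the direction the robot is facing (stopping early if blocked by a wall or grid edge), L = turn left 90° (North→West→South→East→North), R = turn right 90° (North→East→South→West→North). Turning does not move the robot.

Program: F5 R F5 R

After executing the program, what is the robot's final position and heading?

Answer: Final position: (row=0, col=13), facing South

Derivation:
Start: (row=3, col=10), facing North
  F5: move forward 3/5 (blocked), now at (row=0, col=10)
  R: turn right, now facing East
  F5: move forward 3/5 (blocked), now at (row=0, col=13)
  R: turn right, now facing South
Final: (row=0, col=13), facing South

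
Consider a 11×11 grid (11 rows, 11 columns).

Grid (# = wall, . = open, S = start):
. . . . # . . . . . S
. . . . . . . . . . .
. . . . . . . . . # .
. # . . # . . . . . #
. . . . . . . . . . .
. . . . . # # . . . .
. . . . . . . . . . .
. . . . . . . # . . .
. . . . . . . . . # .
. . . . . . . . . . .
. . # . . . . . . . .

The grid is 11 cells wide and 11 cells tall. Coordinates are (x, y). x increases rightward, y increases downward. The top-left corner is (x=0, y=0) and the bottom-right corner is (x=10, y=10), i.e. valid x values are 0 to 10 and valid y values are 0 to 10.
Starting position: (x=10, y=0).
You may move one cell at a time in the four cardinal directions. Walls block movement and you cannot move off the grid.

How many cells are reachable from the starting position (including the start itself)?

Answer: Reachable cells: 111

Derivation:
BFS flood-fill from (x=10, y=0):
  Distance 0: (x=10, y=0)
  Distance 1: (x=9, y=0), (x=10, y=1)
  Distance 2: (x=8, y=0), (x=9, y=1), (x=10, y=2)
  Distance 3: (x=7, y=0), (x=8, y=1)
  Distance 4: (x=6, y=0), (x=7, y=1), (x=8, y=2)
  Distance 5: (x=5, y=0), (x=6, y=1), (x=7, y=2), (x=8, y=3)
  Distance 6: (x=5, y=1), (x=6, y=2), (x=7, y=3), (x=9, y=3), (x=8, y=4)
  Distance 7: (x=4, y=1), (x=5, y=2), (x=6, y=3), (x=7, y=4), (x=9, y=4), (x=8, y=5)
  Distance 8: (x=3, y=1), (x=4, y=2), (x=5, y=3), (x=6, y=4), (x=10, y=4), (x=7, y=5), (x=9, y=5), (x=8, y=6)
  Distance 9: (x=3, y=0), (x=2, y=1), (x=3, y=2), (x=5, y=4), (x=10, y=5), (x=7, y=6), (x=9, y=6), (x=8, y=7)
  Distance 10: (x=2, y=0), (x=1, y=1), (x=2, y=2), (x=3, y=3), (x=4, y=4), (x=6, y=6), (x=10, y=6), (x=9, y=7), (x=8, y=8)
  Distance 11: (x=1, y=0), (x=0, y=1), (x=1, y=2), (x=2, y=3), (x=3, y=4), (x=4, y=5), (x=5, y=6), (x=6, y=7), (x=10, y=7), (x=7, y=8), (x=8, y=9)
  Distance 12: (x=0, y=0), (x=0, y=2), (x=2, y=4), (x=3, y=5), (x=4, y=6), (x=5, y=7), (x=6, y=8), (x=10, y=8), (x=7, y=9), (x=9, y=9), (x=8, y=10)
  Distance 13: (x=0, y=3), (x=1, y=4), (x=2, y=5), (x=3, y=6), (x=4, y=7), (x=5, y=8), (x=6, y=9), (x=10, y=9), (x=7, y=10), (x=9, y=10)
  Distance 14: (x=0, y=4), (x=1, y=5), (x=2, y=6), (x=3, y=7), (x=4, y=8), (x=5, y=9), (x=6, y=10), (x=10, y=10)
  Distance 15: (x=0, y=5), (x=1, y=6), (x=2, y=7), (x=3, y=8), (x=4, y=9), (x=5, y=10)
  Distance 16: (x=0, y=6), (x=1, y=7), (x=2, y=8), (x=3, y=9), (x=4, y=10)
  Distance 17: (x=0, y=7), (x=1, y=8), (x=2, y=9), (x=3, y=10)
  Distance 18: (x=0, y=8), (x=1, y=9)
  Distance 19: (x=0, y=9), (x=1, y=10)
  Distance 20: (x=0, y=10)
Total reachable: 111 (grid has 111 open cells total)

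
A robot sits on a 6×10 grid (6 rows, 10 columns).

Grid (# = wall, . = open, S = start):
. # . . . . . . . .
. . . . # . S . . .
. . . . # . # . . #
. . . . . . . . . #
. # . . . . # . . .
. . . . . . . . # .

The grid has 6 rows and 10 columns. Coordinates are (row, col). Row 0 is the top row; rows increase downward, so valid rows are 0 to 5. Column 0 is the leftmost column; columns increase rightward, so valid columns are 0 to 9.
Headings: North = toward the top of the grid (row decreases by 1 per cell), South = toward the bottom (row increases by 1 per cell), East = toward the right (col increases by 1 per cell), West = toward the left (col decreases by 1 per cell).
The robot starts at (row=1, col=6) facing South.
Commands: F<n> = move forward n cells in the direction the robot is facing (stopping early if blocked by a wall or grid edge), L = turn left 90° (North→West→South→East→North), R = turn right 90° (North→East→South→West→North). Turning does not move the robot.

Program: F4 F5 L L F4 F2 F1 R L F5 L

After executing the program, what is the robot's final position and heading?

Answer: Final position: (row=0, col=6), facing West

Derivation:
Start: (row=1, col=6), facing South
  F4: move forward 0/4 (blocked), now at (row=1, col=6)
  F5: move forward 0/5 (blocked), now at (row=1, col=6)
  L: turn left, now facing East
  L: turn left, now facing North
  F4: move forward 1/4 (blocked), now at (row=0, col=6)
  F2: move forward 0/2 (blocked), now at (row=0, col=6)
  F1: move forward 0/1 (blocked), now at (row=0, col=6)
  R: turn right, now facing East
  L: turn left, now facing North
  F5: move forward 0/5 (blocked), now at (row=0, col=6)
  L: turn left, now facing West
Final: (row=0, col=6), facing West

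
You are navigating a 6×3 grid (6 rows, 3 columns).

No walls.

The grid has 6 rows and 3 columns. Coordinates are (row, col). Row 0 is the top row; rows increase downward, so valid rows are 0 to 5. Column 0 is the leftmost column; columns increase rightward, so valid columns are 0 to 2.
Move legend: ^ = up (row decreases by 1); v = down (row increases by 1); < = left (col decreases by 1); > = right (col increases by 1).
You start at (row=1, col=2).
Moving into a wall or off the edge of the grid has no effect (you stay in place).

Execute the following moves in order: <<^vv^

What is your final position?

Start: (row=1, col=2)
  < (left): (row=1, col=2) -> (row=1, col=1)
  < (left): (row=1, col=1) -> (row=1, col=0)
  ^ (up): (row=1, col=0) -> (row=0, col=0)
  v (down): (row=0, col=0) -> (row=1, col=0)
  v (down): (row=1, col=0) -> (row=2, col=0)
  ^ (up): (row=2, col=0) -> (row=1, col=0)
Final: (row=1, col=0)

Answer: Final position: (row=1, col=0)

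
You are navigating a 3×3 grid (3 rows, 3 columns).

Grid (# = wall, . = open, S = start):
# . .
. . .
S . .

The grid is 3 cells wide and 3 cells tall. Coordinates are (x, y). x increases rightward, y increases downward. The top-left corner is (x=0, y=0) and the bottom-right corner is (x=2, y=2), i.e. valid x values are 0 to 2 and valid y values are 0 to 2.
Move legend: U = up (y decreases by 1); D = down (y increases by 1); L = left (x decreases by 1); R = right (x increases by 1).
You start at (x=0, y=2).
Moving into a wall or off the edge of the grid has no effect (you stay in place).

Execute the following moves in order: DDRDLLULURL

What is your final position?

Answer: Final position: (x=0, y=1)

Derivation:
Start: (x=0, y=2)
  D (down): blocked, stay at (x=0, y=2)
  D (down): blocked, stay at (x=0, y=2)
  R (right): (x=0, y=2) -> (x=1, y=2)
  D (down): blocked, stay at (x=1, y=2)
  L (left): (x=1, y=2) -> (x=0, y=2)
  L (left): blocked, stay at (x=0, y=2)
  U (up): (x=0, y=2) -> (x=0, y=1)
  L (left): blocked, stay at (x=0, y=1)
  U (up): blocked, stay at (x=0, y=1)
  R (right): (x=0, y=1) -> (x=1, y=1)
  L (left): (x=1, y=1) -> (x=0, y=1)
Final: (x=0, y=1)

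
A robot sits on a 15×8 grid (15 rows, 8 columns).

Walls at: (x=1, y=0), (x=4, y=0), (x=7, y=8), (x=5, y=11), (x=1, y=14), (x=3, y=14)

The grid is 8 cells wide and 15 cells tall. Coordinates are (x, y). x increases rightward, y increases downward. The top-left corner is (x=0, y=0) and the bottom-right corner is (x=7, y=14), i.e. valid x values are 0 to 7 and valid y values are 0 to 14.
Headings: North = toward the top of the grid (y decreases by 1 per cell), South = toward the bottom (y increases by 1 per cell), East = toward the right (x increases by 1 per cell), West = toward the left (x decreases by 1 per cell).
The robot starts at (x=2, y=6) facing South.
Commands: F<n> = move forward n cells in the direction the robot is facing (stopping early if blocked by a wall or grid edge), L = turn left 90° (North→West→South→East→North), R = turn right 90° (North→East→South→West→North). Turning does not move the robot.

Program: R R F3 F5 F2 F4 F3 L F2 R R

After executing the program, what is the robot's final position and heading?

Answer: Final position: (x=2, y=0), facing East

Derivation:
Start: (x=2, y=6), facing South
  R: turn right, now facing West
  R: turn right, now facing North
  F3: move forward 3, now at (x=2, y=3)
  F5: move forward 3/5 (blocked), now at (x=2, y=0)
  F2: move forward 0/2 (blocked), now at (x=2, y=0)
  F4: move forward 0/4 (blocked), now at (x=2, y=0)
  F3: move forward 0/3 (blocked), now at (x=2, y=0)
  L: turn left, now facing West
  F2: move forward 0/2 (blocked), now at (x=2, y=0)
  R: turn right, now facing North
  R: turn right, now facing East
Final: (x=2, y=0), facing East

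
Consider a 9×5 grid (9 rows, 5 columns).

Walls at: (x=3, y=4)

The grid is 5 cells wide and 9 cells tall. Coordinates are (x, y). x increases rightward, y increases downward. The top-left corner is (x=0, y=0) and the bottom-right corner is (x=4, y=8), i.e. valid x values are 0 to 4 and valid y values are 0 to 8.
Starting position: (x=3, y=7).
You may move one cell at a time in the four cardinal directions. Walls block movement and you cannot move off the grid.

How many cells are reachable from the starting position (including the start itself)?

Answer: Reachable cells: 44

Derivation:
BFS flood-fill from (x=3, y=7):
  Distance 0: (x=3, y=7)
  Distance 1: (x=3, y=6), (x=2, y=7), (x=4, y=7), (x=3, y=8)
  Distance 2: (x=3, y=5), (x=2, y=6), (x=4, y=6), (x=1, y=7), (x=2, y=8), (x=4, y=8)
  Distance 3: (x=2, y=5), (x=4, y=5), (x=1, y=6), (x=0, y=7), (x=1, y=8)
  Distance 4: (x=2, y=4), (x=4, y=4), (x=1, y=5), (x=0, y=6), (x=0, y=8)
  Distance 5: (x=2, y=3), (x=4, y=3), (x=1, y=4), (x=0, y=5)
  Distance 6: (x=2, y=2), (x=4, y=2), (x=1, y=3), (x=3, y=3), (x=0, y=4)
  Distance 7: (x=2, y=1), (x=4, y=1), (x=1, y=2), (x=3, y=2), (x=0, y=3)
  Distance 8: (x=2, y=0), (x=4, y=0), (x=1, y=1), (x=3, y=1), (x=0, y=2)
  Distance 9: (x=1, y=0), (x=3, y=0), (x=0, y=1)
  Distance 10: (x=0, y=0)
Total reachable: 44 (grid has 44 open cells total)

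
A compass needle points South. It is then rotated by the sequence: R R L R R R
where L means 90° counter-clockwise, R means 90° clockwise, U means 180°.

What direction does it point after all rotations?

Answer: Final heading: South

Derivation:
Start: South
  R (right (90° clockwise)) -> West
  R (right (90° clockwise)) -> North
  L (left (90° counter-clockwise)) -> West
  R (right (90° clockwise)) -> North
  R (right (90° clockwise)) -> East
  R (right (90° clockwise)) -> South
Final: South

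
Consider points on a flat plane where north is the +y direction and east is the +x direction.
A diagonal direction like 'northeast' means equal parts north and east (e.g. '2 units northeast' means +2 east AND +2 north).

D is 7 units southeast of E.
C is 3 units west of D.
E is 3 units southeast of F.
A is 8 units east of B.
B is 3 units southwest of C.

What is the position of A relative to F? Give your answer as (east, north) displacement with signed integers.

Place F at the origin (east=0, north=0).
  E is 3 units southeast of F: delta (east=+3, north=-3); E at (east=3, north=-3).
  D is 7 units southeast of E: delta (east=+7, north=-7); D at (east=10, north=-10).
  C is 3 units west of D: delta (east=-3, north=+0); C at (east=7, north=-10).
  B is 3 units southwest of C: delta (east=-3, north=-3); B at (east=4, north=-13).
  A is 8 units east of B: delta (east=+8, north=+0); A at (east=12, north=-13).
Therefore A relative to F: (east=12, north=-13).

Answer: A is at (east=12, north=-13) relative to F.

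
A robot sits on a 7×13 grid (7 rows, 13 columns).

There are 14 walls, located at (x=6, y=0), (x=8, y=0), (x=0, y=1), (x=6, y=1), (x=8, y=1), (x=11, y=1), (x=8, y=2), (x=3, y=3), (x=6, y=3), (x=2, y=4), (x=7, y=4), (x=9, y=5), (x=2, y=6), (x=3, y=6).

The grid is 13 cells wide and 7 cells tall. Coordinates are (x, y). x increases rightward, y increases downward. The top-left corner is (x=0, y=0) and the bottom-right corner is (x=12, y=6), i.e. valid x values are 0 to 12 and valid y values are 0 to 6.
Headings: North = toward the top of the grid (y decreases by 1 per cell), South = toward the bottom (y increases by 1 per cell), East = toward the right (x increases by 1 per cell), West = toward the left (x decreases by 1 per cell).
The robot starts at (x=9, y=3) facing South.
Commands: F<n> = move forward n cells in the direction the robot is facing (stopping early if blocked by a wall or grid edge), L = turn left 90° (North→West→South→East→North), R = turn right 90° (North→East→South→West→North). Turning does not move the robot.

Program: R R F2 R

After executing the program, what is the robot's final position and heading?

Answer: Final position: (x=9, y=1), facing East

Derivation:
Start: (x=9, y=3), facing South
  R: turn right, now facing West
  R: turn right, now facing North
  F2: move forward 2, now at (x=9, y=1)
  R: turn right, now facing East
Final: (x=9, y=1), facing East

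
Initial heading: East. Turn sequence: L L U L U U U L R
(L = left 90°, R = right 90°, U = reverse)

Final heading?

Start: East
  L (left (90° counter-clockwise)) -> North
  L (left (90° counter-clockwise)) -> West
  U (U-turn (180°)) -> East
  L (left (90° counter-clockwise)) -> North
  U (U-turn (180°)) -> South
  U (U-turn (180°)) -> North
  U (U-turn (180°)) -> South
  L (left (90° counter-clockwise)) -> East
  R (right (90° clockwise)) -> South
Final: South

Answer: Final heading: South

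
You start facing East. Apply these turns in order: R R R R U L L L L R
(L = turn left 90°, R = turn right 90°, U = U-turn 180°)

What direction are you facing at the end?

Start: East
  R (right (90° clockwise)) -> South
  R (right (90° clockwise)) -> West
  R (right (90° clockwise)) -> North
  R (right (90° clockwise)) -> East
  U (U-turn (180°)) -> West
  L (left (90° counter-clockwise)) -> South
  L (left (90° counter-clockwise)) -> East
  L (left (90° counter-clockwise)) -> North
  L (left (90° counter-clockwise)) -> West
  R (right (90° clockwise)) -> North
Final: North

Answer: Final heading: North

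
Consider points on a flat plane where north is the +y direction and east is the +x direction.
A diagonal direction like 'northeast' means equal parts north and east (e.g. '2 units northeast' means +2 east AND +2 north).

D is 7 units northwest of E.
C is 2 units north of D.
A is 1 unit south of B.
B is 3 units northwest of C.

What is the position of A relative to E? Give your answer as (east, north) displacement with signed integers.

Place E at the origin (east=0, north=0).
  D is 7 units northwest of E: delta (east=-7, north=+7); D at (east=-7, north=7).
  C is 2 units north of D: delta (east=+0, north=+2); C at (east=-7, north=9).
  B is 3 units northwest of C: delta (east=-3, north=+3); B at (east=-10, north=12).
  A is 1 unit south of B: delta (east=+0, north=-1); A at (east=-10, north=11).
Therefore A relative to E: (east=-10, north=11).

Answer: A is at (east=-10, north=11) relative to E.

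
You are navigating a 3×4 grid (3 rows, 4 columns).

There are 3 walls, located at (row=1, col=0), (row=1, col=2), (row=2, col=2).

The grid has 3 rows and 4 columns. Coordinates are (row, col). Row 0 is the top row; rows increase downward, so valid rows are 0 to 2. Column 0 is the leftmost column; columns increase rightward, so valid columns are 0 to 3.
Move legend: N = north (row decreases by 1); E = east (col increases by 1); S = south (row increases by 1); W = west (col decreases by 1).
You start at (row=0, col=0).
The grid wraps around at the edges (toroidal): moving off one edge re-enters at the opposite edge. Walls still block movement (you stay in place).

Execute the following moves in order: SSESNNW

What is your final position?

Start: (row=0, col=0)
  S (south): blocked, stay at (row=0, col=0)
  S (south): blocked, stay at (row=0, col=0)
  E (east): (row=0, col=0) -> (row=0, col=1)
  S (south): (row=0, col=1) -> (row=1, col=1)
  N (north): (row=1, col=1) -> (row=0, col=1)
  N (north): (row=0, col=1) -> (row=2, col=1)
  W (west): (row=2, col=1) -> (row=2, col=0)
Final: (row=2, col=0)

Answer: Final position: (row=2, col=0)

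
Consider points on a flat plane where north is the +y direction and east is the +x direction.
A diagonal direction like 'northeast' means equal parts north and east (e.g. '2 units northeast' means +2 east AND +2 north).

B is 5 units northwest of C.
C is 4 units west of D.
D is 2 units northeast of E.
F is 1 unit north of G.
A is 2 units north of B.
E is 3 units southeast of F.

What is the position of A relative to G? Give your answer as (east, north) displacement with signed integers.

Place G at the origin (east=0, north=0).
  F is 1 unit north of G: delta (east=+0, north=+1); F at (east=0, north=1).
  E is 3 units southeast of F: delta (east=+3, north=-3); E at (east=3, north=-2).
  D is 2 units northeast of E: delta (east=+2, north=+2); D at (east=5, north=0).
  C is 4 units west of D: delta (east=-4, north=+0); C at (east=1, north=0).
  B is 5 units northwest of C: delta (east=-5, north=+5); B at (east=-4, north=5).
  A is 2 units north of B: delta (east=+0, north=+2); A at (east=-4, north=7).
Therefore A relative to G: (east=-4, north=7).

Answer: A is at (east=-4, north=7) relative to G.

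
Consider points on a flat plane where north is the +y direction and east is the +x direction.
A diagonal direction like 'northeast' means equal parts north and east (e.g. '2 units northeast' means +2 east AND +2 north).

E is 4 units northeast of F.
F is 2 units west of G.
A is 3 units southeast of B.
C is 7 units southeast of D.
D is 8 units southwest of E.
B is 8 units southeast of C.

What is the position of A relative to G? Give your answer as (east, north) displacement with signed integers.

Answer: A is at (east=12, north=-22) relative to G.

Derivation:
Place G at the origin (east=0, north=0).
  F is 2 units west of G: delta (east=-2, north=+0); F at (east=-2, north=0).
  E is 4 units northeast of F: delta (east=+4, north=+4); E at (east=2, north=4).
  D is 8 units southwest of E: delta (east=-8, north=-8); D at (east=-6, north=-4).
  C is 7 units southeast of D: delta (east=+7, north=-7); C at (east=1, north=-11).
  B is 8 units southeast of C: delta (east=+8, north=-8); B at (east=9, north=-19).
  A is 3 units southeast of B: delta (east=+3, north=-3); A at (east=12, north=-22).
Therefore A relative to G: (east=12, north=-22).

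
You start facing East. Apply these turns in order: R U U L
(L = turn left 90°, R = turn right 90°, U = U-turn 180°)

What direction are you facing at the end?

Answer: Final heading: East

Derivation:
Start: East
  R (right (90° clockwise)) -> South
  U (U-turn (180°)) -> North
  U (U-turn (180°)) -> South
  L (left (90° counter-clockwise)) -> East
Final: East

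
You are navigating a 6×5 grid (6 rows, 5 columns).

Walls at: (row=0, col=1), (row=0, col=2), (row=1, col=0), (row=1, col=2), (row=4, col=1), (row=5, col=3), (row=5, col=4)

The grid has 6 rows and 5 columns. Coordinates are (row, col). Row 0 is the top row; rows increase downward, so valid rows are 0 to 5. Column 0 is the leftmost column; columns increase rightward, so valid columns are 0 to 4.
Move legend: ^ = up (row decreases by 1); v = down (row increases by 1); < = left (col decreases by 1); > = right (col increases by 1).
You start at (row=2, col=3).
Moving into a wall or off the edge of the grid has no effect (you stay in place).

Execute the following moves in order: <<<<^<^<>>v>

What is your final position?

Answer: Final position: (row=3, col=3)

Derivation:
Start: (row=2, col=3)
  < (left): (row=2, col=3) -> (row=2, col=2)
  < (left): (row=2, col=2) -> (row=2, col=1)
  < (left): (row=2, col=1) -> (row=2, col=0)
  < (left): blocked, stay at (row=2, col=0)
  ^ (up): blocked, stay at (row=2, col=0)
  < (left): blocked, stay at (row=2, col=0)
  ^ (up): blocked, stay at (row=2, col=0)
  < (left): blocked, stay at (row=2, col=0)
  > (right): (row=2, col=0) -> (row=2, col=1)
  > (right): (row=2, col=1) -> (row=2, col=2)
  v (down): (row=2, col=2) -> (row=3, col=2)
  > (right): (row=3, col=2) -> (row=3, col=3)
Final: (row=3, col=3)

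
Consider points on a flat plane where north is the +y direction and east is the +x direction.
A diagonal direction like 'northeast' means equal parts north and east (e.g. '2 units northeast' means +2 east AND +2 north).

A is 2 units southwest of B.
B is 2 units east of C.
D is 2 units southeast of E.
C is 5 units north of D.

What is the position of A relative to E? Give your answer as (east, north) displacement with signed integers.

Place E at the origin (east=0, north=0).
  D is 2 units southeast of E: delta (east=+2, north=-2); D at (east=2, north=-2).
  C is 5 units north of D: delta (east=+0, north=+5); C at (east=2, north=3).
  B is 2 units east of C: delta (east=+2, north=+0); B at (east=4, north=3).
  A is 2 units southwest of B: delta (east=-2, north=-2); A at (east=2, north=1).
Therefore A relative to E: (east=2, north=1).

Answer: A is at (east=2, north=1) relative to E.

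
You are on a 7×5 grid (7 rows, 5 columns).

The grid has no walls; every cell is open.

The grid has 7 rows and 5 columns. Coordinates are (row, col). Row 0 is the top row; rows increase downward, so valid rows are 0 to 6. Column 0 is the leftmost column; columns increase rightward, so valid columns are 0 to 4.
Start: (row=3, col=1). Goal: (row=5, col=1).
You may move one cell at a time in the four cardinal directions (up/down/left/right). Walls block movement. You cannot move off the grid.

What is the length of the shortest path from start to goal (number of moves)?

BFS from (row=3, col=1) until reaching (row=5, col=1):
  Distance 0: (row=3, col=1)
  Distance 1: (row=2, col=1), (row=3, col=0), (row=3, col=2), (row=4, col=1)
  Distance 2: (row=1, col=1), (row=2, col=0), (row=2, col=2), (row=3, col=3), (row=4, col=0), (row=4, col=2), (row=5, col=1)  <- goal reached here
One shortest path (2 moves): (row=3, col=1) -> (row=4, col=1) -> (row=5, col=1)

Answer: Shortest path length: 2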